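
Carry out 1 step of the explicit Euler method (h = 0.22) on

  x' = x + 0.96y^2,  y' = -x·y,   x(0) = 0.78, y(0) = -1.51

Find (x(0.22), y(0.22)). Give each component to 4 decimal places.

1.4332, -1.2509

Euler on (x,y): x_{n+1} = x_n + h·x', y_{n+1} = y_n + h·y'.
0.000000: (0.780000, -1.510000); f=(2.968896, 1.177800) → (1.433157, -1.250884)
(x(0.22), y(0.22)) ≈ (1.4332, -1.2509)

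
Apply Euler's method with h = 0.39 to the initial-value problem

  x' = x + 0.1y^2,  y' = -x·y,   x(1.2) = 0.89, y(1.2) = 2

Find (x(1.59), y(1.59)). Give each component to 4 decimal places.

Euler on (x,y): x_{n+1} = x_n + h·x', y_{n+1} = y_n + h·y'.
1.200000: (0.890000, 2.000000); f=(1.290000, -1.780000) → (1.393100, 1.305800)
(x(1.59), y(1.59)) ≈ (1.3931, 1.3058)

1.3931, 1.3058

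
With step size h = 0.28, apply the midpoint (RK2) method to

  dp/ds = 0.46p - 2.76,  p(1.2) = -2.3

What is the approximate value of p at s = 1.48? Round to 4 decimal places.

Midpoint: k1 = f(s_n, p_n); k2 = f(s_n + h/2, p_n + (h/2)·k1); p_{n+1} = p_n + h·k2.
s=1.200000, p=-2.300000:
  k1 = f(1.200000, -2.300000) = -3.818000
  k2 = f(1.340000, -2.834520) = -4.063879
  p ← -2.300000 + 0.28·(-4.063879) = -3.437886
p(1.48) ≈ -3.4379

-3.4379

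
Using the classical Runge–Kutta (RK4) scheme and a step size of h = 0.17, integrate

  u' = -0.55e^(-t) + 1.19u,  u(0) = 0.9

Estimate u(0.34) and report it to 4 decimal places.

RK4: k1 = f(t_n, u_n); k2 = f(t_n + h/2, u_n + (h/2)·k1); k3 = f(t_n + h/2, u_n + (h/2)·k2); k4 = f(t_n + h, u_n + h·k3); u_{n+1} = u_n + (h/6)·(k1 + 2k2 + 2k3 + k4).
t=0.000000, u=0.900000:
  k1 = f(0.000000, 0.900000) = 0.521000
  k2 = f(0.085000, 0.944285) = 0.618517
  k3 = f(0.085000, 0.952574) = 0.628381
  k4 = f(0.170000, 1.006825) = 0.734106
  u ← 0.900000 + (0.17/6)·(k1 + 2k2 + 2k3 + k4) = 1.006219
t=0.170000, u=1.006219:
  k1 = f(0.170000, 1.006219) = 0.733385
  k2 = f(0.255000, 1.068557) = 0.845378
  k3 = f(0.255000, 1.078076) = 0.856706
  k4 = f(0.340000, 1.151859) = 0.979239
  u ← 1.006219 + (0.17/6)·(k1 + 2k2 + 2k3 + k4) = 1.151195
u(0.34) ≈ 1.1512

1.1512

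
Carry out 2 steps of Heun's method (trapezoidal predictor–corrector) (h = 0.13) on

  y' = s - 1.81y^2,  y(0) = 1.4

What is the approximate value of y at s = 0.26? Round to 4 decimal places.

0.8847

Heun: k1 = f(s_n, y_n); k2 = f(s_n + h, y_n + h·k1); y_{n+1} = y_n + (h/2)·(k1 + k2).
s=0.000000, y=1.400000:
  k1 = f(0.000000, 1.400000) = -3.547600
  k2 = f(0.130000, 0.938812) = -1.465276
  y ← 1.400000 + (0.13/2)·(-3.547600 + (-1.465276)) = 1.074163
s=0.130000, y=1.074163:
  k1 = f(0.130000, 1.074163) = -1.958426
  k2 = f(0.260000, 0.819568) = -0.955761
  y ← 1.074163 + (0.13/2)·(-1.958426 + (-0.955761)) = 0.884741
y(0.26) ≈ 0.8847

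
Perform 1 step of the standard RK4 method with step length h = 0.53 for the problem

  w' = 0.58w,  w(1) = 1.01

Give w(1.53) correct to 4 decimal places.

RK4: k1 = f(x_n, w_n); k2 = f(x_n + h/2, w_n + (h/2)·k1); k3 = f(x_n + h/2, w_n + (h/2)·k2); k4 = f(x_n + h, w_n + h·k3); w_{n+1} = w_n + (h/6)·(k1 + 2k2 + 2k3 + k4).
x=1.000000, w=1.010000:
  k1 = f(1.000000, 1.010000) = 0.585800
  k2 = f(1.265000, 1.165237) = 0.675837
  k3 = f(1.265000, 1.189097) = 0.689676
  k4 = f(1.530000, 1.375528) = 0.797806
  w ← 1.010000 + (0.53/6)·(k1 + 2k2 + 2k3 + k4) = 1.373459
w(1.53) ≈ 1.3735

1.3735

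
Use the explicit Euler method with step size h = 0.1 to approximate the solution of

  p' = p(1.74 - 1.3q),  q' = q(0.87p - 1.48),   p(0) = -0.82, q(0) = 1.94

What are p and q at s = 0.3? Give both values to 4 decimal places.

Euler on (p,q): p_{n+1} = p_n + h·p', q_{n+1} = q_n + h·q'.
0.000000: (-0.820000, 1.940000); f=(0.641240, -4.255196) → (-0.755876, 1.514480)
0.100000: (-0.755876, 1.514480); f=(0.172963, -3.237372) → (-0.738580, 1.190743)
0.200000: (-0.738580, 1.190743); f=(-0.141832, -2.527429) → (-0.752763, 0.938000)
(p(0.3), q(0.3)) ≈ (-0.7528, 0.9380)

-0.7528, 0.9380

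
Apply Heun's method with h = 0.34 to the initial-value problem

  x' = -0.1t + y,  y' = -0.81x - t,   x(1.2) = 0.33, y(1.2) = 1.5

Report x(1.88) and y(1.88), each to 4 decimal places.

0.8270, 0.0682

Heun on (x,y): k1 = f(t_n, state_n); k2 = f(t_n + h, state_n + h·k1); state_{n+1} = state_n + (h/2)·(k1 + k2).
1.200000: (0.330000, 1.500000)
  k1 = (1.380000, -1.467300)
  predictor → (0.799200, 1.001118)
  k2 = (0.847118, -2.187352)
  → (0.708610, 0.878709)
1.540000: (0.708610, 0.878709)
  k1 = (0.724709, -2.113974)
  predictor → (0.955011, 0.159958)
  k2 = (-0.028042, -2.653559)
  → (0.827043, 0.068229)
(x(1.88), y(1.88)) ≈ (0.8270, 0.0682)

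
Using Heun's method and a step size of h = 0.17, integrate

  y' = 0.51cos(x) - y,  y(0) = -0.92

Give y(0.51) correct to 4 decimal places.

-0.3617

Heun: k1 = f(x_n, y_n); k2 = f(x_n + h, y_n + h·k1); y_{n+1} = y_n + (h/2)·(k1 + k2).
x=0.000000, y=-0.920000:
  k1 = f(0.000000, -0.920000) = 1.430000
  k2 = f(0.170000, -0.676900) = 1.179548
  y ← -0.920000 + (0.17/2)·(1.430000 + 1.179548) = -0.698188
x=0.170000, y=-0.698188:
  k1 = f(0.170000, -0.698188) = 1.200837
  k2 = f(0.340000, -0.494046) = 0.974851
  y ← -0.698188 + (0.17/2)·(1.200837 + 0.974851) = -0.513255
x=0.340000, y=-0.513255:
  k1 = f(0.340000, -0.513255) = 0.994060
  k2 = f(0.510000, -0.344265) = 0.789364
  y ← -0.513255 + (0.17/2)·(0.994060 + 0.789364) = -0.361664
y(0.51) ≈ -0.3617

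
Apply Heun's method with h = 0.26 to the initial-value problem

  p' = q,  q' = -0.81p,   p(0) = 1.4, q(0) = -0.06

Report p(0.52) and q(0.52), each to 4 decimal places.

Heun on (p,q): k1 = f(s_n, state_n); k2 = f(s_n + h, state_n + h·k1); state_{n+1} = state_n + (h/2)·(k1 + k2).
0.000000: (1.400000, -0.060000)
  k1 = (-0.060000, -1.134000)
  predictor → (1.384400, -0.354840)
  k2 = (-0.354840, -1.121364)
  → (1.346071, -0.353197)
0.260000: (1.346071, -0.353197)
  k1 = (-0.353197, -1.090317)
  predictor → (1.254239, -0.636680)
  k2 = (-0.636680, -1.015934)
  → (1.217387, -0.627010)
(p(0.52), q(0.52)) ≈ (1.2174, -0.6270)

1.2174, -0.6270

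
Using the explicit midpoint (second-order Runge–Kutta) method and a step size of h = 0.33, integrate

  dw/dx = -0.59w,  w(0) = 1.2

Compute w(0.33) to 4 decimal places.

Midpoint: k1 = f(x_n, w_n); k2 = f(x_n + h/2, w_n + (h/2)·k1); w_{n+1} = w_n + h·k2.
x=0.000000, w=1.200000:
  k1 = f(0.000000, 1.200000) = -0.708000
  k2 = f(0.165000, 1.083180) = -0.639076
  w ← 1.200000 + 0.33·(-0.639076) = 0.989105
w(0.33) ≈ 0.9891

0.9891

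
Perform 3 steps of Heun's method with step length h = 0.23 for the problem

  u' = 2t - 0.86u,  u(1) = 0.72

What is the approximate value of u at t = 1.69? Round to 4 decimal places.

Heun: k1 = f(t_n, u_n); k2 = f(t_n + h, u_n + h·k1); u_{n+1} = u_n + (h/2)·(k1 + k2).
t=1.000000, u=0.720000:
  k1 = f(1.000000, 0.720000) = 1.380800
  k2 = f(1.230000, 1.037584) = 1.567678
  u ← 0.720000 + (0.23/2)·(1.380800 + 1.567678) = 1.059075
t=1.230000, u=1.059075:
  k1 = f(1.230000, 1.059075) = 1.549196
  k2 = f(1.460000, 1.415390) = 1.702765
  u ← 1.059075 + (0.23/2)·(1.549196 + 1.702765) = 1.433050
t=1.460000, u=1.433050:
  k1 = f(1.460000, 1.433050) = 1.687577
  k2 = f(1.690000, 1.821193) = 1.813774
  u ← 1.433050 + (0.23/2)·(1.687577 + 1.813774) = 1.835706
u(1.69) ≈ 1.8357

1.8357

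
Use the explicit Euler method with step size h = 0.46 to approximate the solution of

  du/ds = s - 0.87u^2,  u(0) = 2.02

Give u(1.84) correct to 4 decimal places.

1.1943

Euler: u_{n+1} = u_n + h·f(s_n, u_n).
s=0.000000, u=2.020000: f=-3.549948 → u ← 2.020000 + 0.46·(-3.549948) = 0.387024
s=0.460000, u=0.387024: f=0.329685 → u ← 0.387024 + 0.46·0.329685 = 0.538679
s=0.920000, u=0.538679: f=0.667548 → u ← 0.538679 + 0.46·0.667548 = 0.845751
s=1.380000, u=0.845751: f=0.757694 → u ← 0.845751 + 0.46·0.757694 = 1.194290
u(1.84) ≈ 1.1943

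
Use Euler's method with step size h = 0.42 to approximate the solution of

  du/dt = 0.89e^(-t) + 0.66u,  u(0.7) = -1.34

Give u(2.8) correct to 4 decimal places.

-3.5735

Euler: u_{n+1} = u_n + h·f(t_n, u_n).
t=0.700000, u=-1.340000: f=-0.442439 → u ← -1.340000 + 0.42·(-0.442439) = -1.525824
t=1.120000, u=-1.525824: f=-0.716655 → u ← -1.525824 + 0.42·(-0.716655) = -1.826820
t=1.540000, u=-1.826820: f=-1.014902 → u ← -1.826820 + 0.42·(-1.014902) = -2.253078
t=1.960000, u=-2.253078: f=-1.361668 → u ← -2.253078 + 0.42·(-1.361668) = -2.824979
t=2.380000, u=-2.824979: f=-1.782116 → u ← -2.824979 + 0.42·(-1.782116) = -3.573467
u(2.8) ≈ -3.5735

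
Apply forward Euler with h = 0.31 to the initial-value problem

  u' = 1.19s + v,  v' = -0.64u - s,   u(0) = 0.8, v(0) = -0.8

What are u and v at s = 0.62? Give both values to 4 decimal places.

0.3692, -1.1643

Euler on (u,v): u_{n+1} = u_n + h·u', v_{n+1} = v_n + h·v'.
0.000000: (0.800000, -0.800000); f=(-0.800000, -0.512000) → (0.552000, -0.958720)
0.310000: (0.552000, -0.958720); f=(-0.589820, -0.663280) → (0.369156, -1.164337)
(u(0.62), v(0.62)) ≈ (0.3692, -1.1643)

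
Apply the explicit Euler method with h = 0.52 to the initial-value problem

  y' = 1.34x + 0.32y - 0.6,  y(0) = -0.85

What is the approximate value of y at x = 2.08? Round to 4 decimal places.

Euler: y_{n+1} = y_n + h·f(x_n, y_n).
x=0.000000, y=-0.850000: f=-0.872000 → y ← -0.850000 + 0.52·(-0.872000) = -1.303440
x=0.520000, y=-1.303440: f=-0.320301 → y ← -1.303440 + 0.52·(-0.320301) = -1.469996
x=1.040000, y=-1.469996: f=0.323201 → y ← -1.469996 + 0.52·0.323201 = -1.301932
x=1.560000, y=-1.301932: f=1.073782 → y ← -1.301932 + 0.52·1.073782 = -0.743565
y(2.08) ≈ -0.7436

-0.7436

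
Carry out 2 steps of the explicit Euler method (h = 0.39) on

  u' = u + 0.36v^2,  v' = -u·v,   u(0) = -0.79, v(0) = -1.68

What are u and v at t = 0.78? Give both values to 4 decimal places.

Euler on (u,v): u_{n+1} = u_n + h·u', v_{n+1} = v_n + h·v'.
0.000000: (-0.790000, -1.680000); f=(0.226064, -1.327200) → (-0.701835, -2.197608)
0.390000: (-0.701835, -2.197608); f=(1.036778, -1.542358) → (-0.297492, -2.799128)
(u(0.78), v(0.78)) ≈ (-0.2975, -2.7991)

-0.2975, -2.7991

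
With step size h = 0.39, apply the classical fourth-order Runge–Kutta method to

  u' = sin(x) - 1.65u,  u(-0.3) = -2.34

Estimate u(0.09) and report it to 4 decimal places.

RK4: k1 = f(x_n, u_n); k2 = f(x_n + h/2, u_n + (h/2)·k1); k3 = f(x_n + h/2, u_n + (h/2)·k2); k4 = f(x_n + h, u_n + h·k3); u_{n+1} = u_n + (h/6)·(k1 + 2k2 + 2k3 + k4).
x=-0.300000, u=-2.340000:
  k1 = f(-0.300000, -2.340000) = 3.565480
  k2 = f(-0.105000, -1.644731) = 2.609000
  k3 = f(-0.105000, -1.831245) = 2.916747
  k4 = f(0.090000, -1.202469) = 2.073952
  u ← -2.340000 + (0.39/6)·(k1 + 2k2 + 2k3 + k4) = -1.255090
u(0.09) ≈ -1.2551

-1.2551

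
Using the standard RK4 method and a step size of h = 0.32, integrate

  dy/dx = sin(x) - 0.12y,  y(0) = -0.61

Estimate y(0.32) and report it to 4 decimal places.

RK4: k1 = f(x_n, y_n); k2 = f(x_n + h/2, y_n + (h/2)·k1); k3 = f(x_n + h/2, y_n + (h/2)·k2); k4 = f(x_n + h, y_n + h·k3); y_{n+1} = y_n + (h/6)·(k1 + 2k2 + 2k3 + k4).
x=0.000000, y=-0.610000:
  k1 = f(0.000000, -0.610000) = 0.073200
  k2 = f(0.160000, -0.598288) = 0.231113
  k3 = f(0.160000, -0.573022) = 0.228081
  k4 = f(0.320000, -0.537014) = 0.379008
  y ← -0.610000 + (0.32/6)·(k1 + 2k2 + 2k3 + k4) = -0.536902
y(0.32) ≈ -0.5369

-0.5369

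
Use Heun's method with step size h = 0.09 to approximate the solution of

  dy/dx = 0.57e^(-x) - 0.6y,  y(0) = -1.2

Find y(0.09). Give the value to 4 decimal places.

-1.0892

Heun: k1 = f(x_n, y_n); k2 = f(x_n + h, y_n + h·k1); y_{n+1} = y_n + (h/2)·(k1 + k2).
x=0.000000, y=-1.200000:
  k1 = f(0.000000, -1.200000) = 1.290000
  k2 = f(0.090000, -1.083900) = 1.171281
  y ← -1.200000 + (0.09/2)·(1.290000 + 1.171281) = -1.089242
y(0.09) ≈ -1.0892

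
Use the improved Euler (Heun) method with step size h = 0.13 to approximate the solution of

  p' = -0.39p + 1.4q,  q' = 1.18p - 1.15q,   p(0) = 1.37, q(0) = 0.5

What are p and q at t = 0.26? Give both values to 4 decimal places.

Heun on (p,q): k1 = f(t_n, state_n); k2 = f(t_n + h, state_n + h·k1); state_{n+1} = state_n + (h/2)·(k1 + k2).
0.000000: (1.370000, 0.500000)
  k1 = (0.165700, 1.041600)
  predictor → (1.391541, 0.635408)
  k2 = (0.346870, 0.911299)
  → (1.403317, 0.626938)
0.130000: (1.403317, 0.626938)
  k1 = (0.330420, 0.934935)
  predictor → (1.446272, 0.748480)
  k2 = (0.483826, 0.845849)
  → (1.456243, 0.742689)
(p(0.26), q(0.26)) ≈ (1.4562, 0.7427)

1.4562, 0.7427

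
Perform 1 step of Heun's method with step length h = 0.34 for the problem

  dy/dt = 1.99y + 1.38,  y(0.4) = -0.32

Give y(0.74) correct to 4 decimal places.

0.0182

Heun: k1 = f(t_n, y_n); k2 = f(t_n + h, y_n + h·k1); y_{n+1} = y_n + (h/2)·(k1 + k2).
t=0.400000, y=-0.320000:
  k1 = f(0.400000, -0.320000) = 0.743200
  k2 = f(0.740000, -0.067312) = 1.246049
  y ← -0.320000 + (0.34/2)·(0.743200 + 1.246049) = 0.018172
y(0.74) ≈ 0.0182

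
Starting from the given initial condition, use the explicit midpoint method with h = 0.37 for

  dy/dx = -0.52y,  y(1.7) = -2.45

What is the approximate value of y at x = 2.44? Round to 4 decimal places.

-1.6720

Midpoint: k1 = f(x_n, y_n); k2 = f(x_n + h/2, y_n + (h/2)·k1); y_{n+1} = y_n + h·k2.
x=1.700000, y=-2.450000:
  k1 = f(1.700000, -2.450000) = 1.274000
  k2 = f(1.885000, -2.214310) = 1.151441
  y ← -2.450000 + 0.37·1.151441 = -2.023967
x=2.070000, y=-2.023967:
  k1 = f(2.070000, -2.023967) = 1.052463
  k2 = f(2.255000, -1.829261) = 0.951216
  y ← -2.023967 + 0.37·0.951216 = -1.672017
y(2.44) ≈ -1.6720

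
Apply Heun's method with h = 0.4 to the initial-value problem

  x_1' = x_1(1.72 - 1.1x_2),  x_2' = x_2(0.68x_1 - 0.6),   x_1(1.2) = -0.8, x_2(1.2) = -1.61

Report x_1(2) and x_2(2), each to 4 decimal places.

Heun on (x_1,x_2): k1 = f(s_n, state_n); k2 = f(s_n + h, state_n + h·k1); state_{n+1} = state_n + (h/2)·(k1 + k2).
1.200000: (-0.800000, -1.610000)
  k1 = (-2.792800, 1.841840)
  predictor → (-1.917120, -0.873264)
  k2 = (-5.139013, 1.662382)
  → (-2.386363, -0.909156)
1.600000: (-2.386363, -0.909156)
  k1 = (-6.491077, 2.020805)
  predictor → (-4.982793, -0.100834)
  k2 = (-9.123082, 0.402156)
  → (-5.509194, -0.424564)
(x_1(2), x_2(2)) ≈ (-5.5092, -0.4246)

-5.5092, -0.4246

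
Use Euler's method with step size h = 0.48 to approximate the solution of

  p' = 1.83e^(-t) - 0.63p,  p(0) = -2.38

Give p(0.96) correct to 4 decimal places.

Euler: p_{n+1} = p_n + h·f(t_n, p_n).
t=0.000000, p=-2.380000: f=3.329400 → p ← -2.380000 + 0.48·3.329400 = -0.781888
t=0.480000, p=-0.781888: f=1.624963 → p ← -0.781888 + 0.48·1.624963 = -0.001906
p(0.96) ≈ -0.0019

-0.0019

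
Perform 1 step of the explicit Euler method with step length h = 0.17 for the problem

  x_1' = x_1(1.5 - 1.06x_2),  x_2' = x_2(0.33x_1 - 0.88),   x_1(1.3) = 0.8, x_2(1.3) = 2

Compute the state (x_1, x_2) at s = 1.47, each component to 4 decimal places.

0.7157, 1.7906

Euler on (x_1,x_2): x_1_{n+1} = x_1_n + h·x_1', x_2_{n+1} = x_2_n + h·x_2'.
1.300000: (0.800000, 2.000000); f=(-0.496000, -1.232000) → (0.715680, 1.790560)
(x_1(1.47), x_2(1.47)) ≈ (0.7157, 1.7906)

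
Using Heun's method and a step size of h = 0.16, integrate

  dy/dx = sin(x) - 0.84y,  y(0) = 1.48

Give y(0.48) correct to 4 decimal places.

Heun: k1 = f(x_n, y_n); k2 = f(x_n + h, y_n + h·k1); y_{n+1} = y_n + (h/2)·(k1 + k2).
x=0.000000, y=1.480000:
  k1 = f(0.000000, 1.480000) = -1.243200
  k2 = f(0.160000, 1.281088) = -0.916796
  y ← 1.480000 + (0.16/2)·(-1.243200 + (-0.916796)) = 1.307200
x=0.160000, y=1.307200:
  k1 = f(0.160000, 1.307200) = -0.938730
  k2 = f(0.320000, 1.157004) = -0.657316
  y ← 1.307200 + (0.16/2)·(-0.938730 + (-0.657316)) = 1.179517
x=0.320000, y=1.179517:
  k1 = f(0.320000, 1.179517) = -0.676227
  k2 = f(0.480000, 1.071320) = -0.438130
  y ← 1.179517 + (0.16/2)·(-0.676227 + (-0.438130)) = 1.090368
y(0.48) ≈ 1.0904

1.0904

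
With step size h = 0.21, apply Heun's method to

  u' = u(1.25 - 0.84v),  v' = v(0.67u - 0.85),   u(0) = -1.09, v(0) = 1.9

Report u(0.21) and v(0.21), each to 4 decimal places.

Heun on (u,v): k1 = f(t_n, state_n); k2 = f(t_n + h, state_n + h·k1); state_{n+1} = state_n + (h/2)·(k1 + k2).
0.000000: (-1.090000, 1.900000)
  k1 = (0.377140, -3.002570)
  predictor → (-1.010801, 1.269460)
  k2 = (-0.185637, -1.938766)
  → (-1.069892, 1.381160)
(u(0.21), v(0.21)) ≈ (-1.0699, 1.3812)

-1.0699, 1.3812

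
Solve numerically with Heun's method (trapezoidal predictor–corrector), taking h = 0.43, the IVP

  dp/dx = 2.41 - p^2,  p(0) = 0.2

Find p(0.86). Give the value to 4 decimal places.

Heun: k1 = f(x_n, p_n); k2 = f(x_n + h, p_n + h·k1); p_{n+1} = p_n + (h/2)·(k1 + k2).
x=0.000000, p=0.200000:
  k1 = f(0.000000, 0.200000) = 2.370000
  k2 = f(0.430000, 1.219100) = 0.923795
  p ← 0.200000 + (0.43/2)·(2.370000 + 0.923795) = 0.908166
x=0.430000, p=0.908166:
  k1 = f(0.430000, 0.908166) = 1.585235
  k2 = f(0.860000, 1.589817) = -0.117518
  p ← 0.908166 + (0.43/2)·(1.585235 + (-0.117518)) = 1.223725
p(0.86) ≈ 1.2237

1.2237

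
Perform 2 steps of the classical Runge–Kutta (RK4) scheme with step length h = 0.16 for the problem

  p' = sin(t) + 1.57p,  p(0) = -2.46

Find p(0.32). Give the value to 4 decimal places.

-4.0051

RK4: k1 = f(t_n, p_n); k2 = f(t_n + h/2, p_n + (h/2)·k1); k3 = f(t_n + h/2, p_n + (h/2)·k2); k4 = f(t_n + h, p_n + h·k3); p_{n+1} = p_n + (h/6)·(k1 + 2k2 + 2k3 + k4).
t=0.000000, p=-2.460000:
  k1 = f(0.000000, -2.460000) = -3.862200
  k2 = f(0.080000, -2.768976) = -4.267378
  k3 = f(0.080000, -2.801390) = -4.318268
  k4 = f(0.160000, -3.150923) = -4.787631
  p ← -2.460000 + (0.16/6)·(k1 + 2k2 + 2k3 + k4) = -3.148563
t=0.160000, p=-3.148563:
  k1 = f(0.160000, -3.148563) = -4.783926
  k2 = f(0.240000, -3.531277) = -5.306403
  k3 = f(0.240000, -3.573075) = -5.372026
  k4 = f(0.320000, -4.008087) = -5.978131
  p ← -3.148563 + (0.16/6)·(k1 + 2k2 + 2k3 + k4) = -4.005068
p(0.32) ≈ -4.0051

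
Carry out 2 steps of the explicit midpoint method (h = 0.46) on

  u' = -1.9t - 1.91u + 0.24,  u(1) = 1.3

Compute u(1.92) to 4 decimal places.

-0.8392

Midpoint: k1 = f(t_n, u_n); k2 = f(t_n + h/2, u_n + (h/2)·k1); u_{n+1} = u_n + h·k2.
t=1.000000, u=1.300000:
  k1 = f(1.000000, 1.300000) = -4.143000
  k2 = f(1.230000, 0.347110) = -2.759980
  u ← 1.300000 + 0.46·(-2.759980) = 0.030409
t=1.460000, u=0.030409:
  k1 = f(1.460000, 0.030409) = -2.592081
  k2 = f(1.690000, -0.565770) = -1.890380
  u ← 0.030409 + 0.46·(-1.890380) = -0.839166
u(1.92) ≈ -0.8392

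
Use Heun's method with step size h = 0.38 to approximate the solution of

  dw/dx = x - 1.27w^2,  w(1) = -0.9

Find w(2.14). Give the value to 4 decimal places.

0.1502

Heun: k1 = f(x_n, w_n); k2 = f(x_n + h, w_n + h·k1); w_{n+1} = w_n + (h/2)·(k1 + k2).
x=1.000000, w=-0.900000:
  k1 = f(1.000000, -0.900000) = -0.028700
  k2 = f(1.380000, -0.910906) = 0.326218
  w ← -0.900000 + (0.38/2)·(-0.028700 + 0.326218) = -0.843472
x=1.380000, w=-0.843472:
  k1 = f(1.380000, -0.843472) = 0.476466
  k2 = f(1.760000, -0.662415) = 1.202733
  w ← -0.843472 + (0.38/2)·(0.476466 + 1.202733) = -0.524424
x=1.760000, w=-0.524424:
  k1 = f(1.760000, -0.524424) = 1.410724
  k2 = f(2.140000, 0.011651) = 2.139828
  w ← -0.524424 + (0.38/2)·(1.410724 + 2.139828) = 0.150181
w(2.14) ≈ 0.1502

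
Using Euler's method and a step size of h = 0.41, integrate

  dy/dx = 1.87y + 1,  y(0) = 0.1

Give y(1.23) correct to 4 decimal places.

2.9655

Euler: y_{n+1} = y_n + h·f(x_n, y_n).
x=0.000000, y=0.100000: f=1.187000 → y ← 0.100000 + 0.41·1.187000 = 0.586670
x=0.410000, y=0.586670: f=2.097073 → y ← 0.586670 + 0.41·2.097073 = 1.446470
x=0.820000, y=1.446470: f=3.704899 → y ← 1.446470 + 0.41·3.704899 = 2.965478
y(1.23) ≈ 2.9655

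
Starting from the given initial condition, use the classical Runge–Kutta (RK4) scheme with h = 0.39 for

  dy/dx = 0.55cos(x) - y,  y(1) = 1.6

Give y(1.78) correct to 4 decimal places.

RK4: k1 = f(x_n, y_n); k2 = f(x_n + h/2, y_n + (h/2)·k1); k3 = f(x_n + h/2, y_n + (h/2)·k2); k4 = f(x_n + h, y_n + h·k3); y_{n+1} = y_n + (h/6)·(k1 + 2k2 + 2k3 + k4).
x=1.000000, y=1.600000:
  k1 = f(1.000000, 1.600000) = -1.302834
  k2 = f(1.195000, 1.345947) = -1.144090
  k3 = f(1.195000, 1.376902) = -1.175045
  k4 = f(1.390000, 1.141732) = -1.042835
  y ← 1.600000 + (0.39/6)·(k1 + 2k2 + 2k3 + k4) = 1.146044
x=1.390000, y=1.146044:
  k1 = f(1.390000, 1.146044) = -1.047147
  k2 = f(1.585000, 0.941850) = -0.949662
  k3 = f(1.585000, 0.960860) = -0.968672
  k4 = f(1.780000, 0.768262) = -0.882487
  y ← 1.146044 + (0.39/6)·(k1 + 2k2 + 2k3 + k4) = 0.771234
y(1.78) ≈ 0.7712

0.7712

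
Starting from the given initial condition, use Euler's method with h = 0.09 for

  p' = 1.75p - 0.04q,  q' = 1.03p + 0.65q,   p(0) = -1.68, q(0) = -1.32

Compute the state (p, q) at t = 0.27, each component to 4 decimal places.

Euler on (p,q): p_{n+1} = p_n + h·p', q_{n+1} = q_n + h·q'.
0.000000: (-1.680000, -1.320000); f=(-2.887200, -2.588400) → (-1.939848, -1.552956)
0.090000: (-1.939848, -1.552956); f=(-3.332616, -3.007465) → (-2.239783, -1.823628)
0.180000: (-2.239783, -1.823628); f=(-3.846676, -3.492335) → (-2.585984, -2.137938)
(p(0.27), q(0.27)) ≈ (-2.5860, -2.1379)

-2.5860, -2.1379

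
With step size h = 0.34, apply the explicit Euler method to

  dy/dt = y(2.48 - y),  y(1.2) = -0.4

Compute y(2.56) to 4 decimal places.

-12.9651

Euler: y_{n+1} = y_n + h·f(t_n, y_n).
t=1.200000, y=-0.400000: f=-1.152000 → y ← -0.400000 + 0.34·(-1.152000) = -0.791680
t=1.540000, y=-0.791680: f=-2.590124 → y ← -0.791680 + 0.34·(-2.590124) = -1.672322
t=1.880000, y=-1.672322: f=-6.944020 → y ← -1.672322 + 0.34·(-6.944020) = -4.033289
t=2.220000, y=-4.033289: f=-26.269974 → y ← -4.033289 + 0.34·(-26.269974) = -12.965080
y(2.56) ≈ -12.9651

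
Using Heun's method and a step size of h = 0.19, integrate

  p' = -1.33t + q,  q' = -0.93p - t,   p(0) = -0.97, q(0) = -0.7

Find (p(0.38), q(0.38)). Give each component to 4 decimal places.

-1.2692, -0.3796

Heun on (p,q): k1 = f(t_n, state_n); k2 = f(t_n + h, state_n + h·k1); state_{n+1} = state_n + (h/2)·(k1 + k2).
0.000000: (-0.970000, -0.700000)
  k1 = (-0.700000, 0.902100)
  predictor → (-1.103000, -0.528601)
  k2 = (-0.781301, 0.835790)
  → (-1.110724, -0.534900)
0.190000: (-1.110724, -0.534900)
  k1 = (-0.787600, 0.842973)
  predictor → (-1.260368, -0.374736)
  k2 = (-0.880136, 0.792142)
  → (-1.269159, -0.379565)
(p(0.38), q(0.38)) ≈ (-1.2692, -0.3796)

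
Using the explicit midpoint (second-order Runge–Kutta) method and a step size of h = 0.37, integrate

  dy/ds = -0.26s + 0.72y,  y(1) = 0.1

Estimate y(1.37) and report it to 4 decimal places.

0.0034

Midpoint: k1 = f(s_n, y_n); k2 = f(s_n + h/2, y_n + (h/2)·k1); y_{n+1} = y_n + h·k2.
s=1.000000, y=0.100000:
  k1 = f(1.000000, 0.100000) = -0.188000
  k2 = f(1.185000, 0.065220) = -0.261142
  y ← 0.100000 + 0.37·(-0.261142) = 0.003378
y(1.37) ≈ 0.0034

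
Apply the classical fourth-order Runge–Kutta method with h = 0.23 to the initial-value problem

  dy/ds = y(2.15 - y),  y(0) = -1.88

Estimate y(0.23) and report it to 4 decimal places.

-6.7036

RK4: k1 = f(s_n, y_n); k2 = f(s_n + h/2, y_n + (h/2)·k1); k3 = f(s_n + h/2, y_n + (h/2)·k2); k4 = f(s_n + h, y_n + h·k3); y_{n+1} = y_n + (h/6)·(k1 + 2k2 + 2k3 + k4).
s=0.000000, y=-1.880000:
  k1 = f(0.000000, -1.880000) = -7.576400
  k2 = f(0.115000, -2.751286) = -13.484840
  k3 = f(0.115000, -3.430757) = -19.146217
  k4 = f(0.230000, -6.283630) = -52.993809
  y ← -1.880000 + (0.23/6)·(k1 + 2k2 + 2k3 + k4) = -6.703572
y(0.23) ≈ -6.7036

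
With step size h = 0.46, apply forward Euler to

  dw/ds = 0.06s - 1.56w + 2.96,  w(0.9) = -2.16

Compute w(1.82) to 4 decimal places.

1.6184

Euler: w_{n+1} = w_n + h·f(s_n, w_n).
s=0.900000, w=-2.160000: f=6.383600 → w ← -2.160000 + 0.46·6.383600 = 0.776456
s=1.360000, w=0.776456: f=1.830329 → w ← 0.776456 + 0.46·1.830329 = 1.618407
w(1.82) ≈ 1.6184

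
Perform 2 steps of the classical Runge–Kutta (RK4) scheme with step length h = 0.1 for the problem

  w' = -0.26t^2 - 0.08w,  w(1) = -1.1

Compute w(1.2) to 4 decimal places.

RK4: k1 = f(t_n, w_n); k2 = f(t_n + h/2, w_n + (h/2)·k1); k3 = f(t_n + h/2, w_n + (h/2)·k2); k4 = f(t_n + h, w_n + h·k3); w_{n+1} = w_n + (h/6)·(k1 + 2k2 + 2k3 + k4).
t=1.000000, w=-1.100000:
  k1 = f(1.000000, -1.100000) = -0.172000
  k2 = f(1.050000, -1.108600) = -0.197962
  k3 = f(1.050000, -1.109898) = -0.197858
  k4 = f(1.100000, -1.119786) = -0.225017
  w ← -1.100000 + (0.1/6)·(k1 + 2k2 + 2k3 + k4) = -1.119811
t=1.100000, w=-1.119811:
  k1 = f(1.100000, -1.119811) = -0.225015
  k2 = f(1.150000, -1.131062) = -0.253365
  k3 = f(1.150000, -1.132479) = -0.253252
  k4 = f(1.200000, -1.145136) = -0.282789
  w ← -1.119811 + (0.1/6)·(k1 + 2k2 + 2k3 + k4) = -1.145162
w(1.2) ≈ -1.1452

-1.1452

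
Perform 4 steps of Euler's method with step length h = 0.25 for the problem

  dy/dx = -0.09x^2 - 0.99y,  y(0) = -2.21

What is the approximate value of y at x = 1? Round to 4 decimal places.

Euler: y_{n+1} = y_n + h·f(x_n, y_n).
x=0.000000, y=-2.210000: f=2.187900 → y ← -2.210000 + 0.25·2.187900 = -1.663025
x=0.250000, y=-1.663025: f=1.640770 → y ← -1.663025 + 0.25·1.640770 = -1.252833
x=0.500000, y=-1.252833: f=1.217804 → y ← -1.252833 + 0.25·1.217804 = -0.948382
x=0.750000, y=-0.948382: f=0.888273 → y ← -0.948382 + 0.25·0.888273 = -0.726313
y(1) ≈ -0.7263

-0.7263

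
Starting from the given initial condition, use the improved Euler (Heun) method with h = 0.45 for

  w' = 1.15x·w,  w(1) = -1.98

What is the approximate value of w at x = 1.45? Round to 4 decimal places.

-3.6196

Heun: k1 = f(x_n, w_n); k2 = f(x_n + h, w_n + h·k1); w_{n+1} = w_n + (h/2)·(k1 + k2).
x=1.000000, w=-1.980000:
  k1 = f(1.000000, -1.980000) = -2.277000
  k2 = f(1.450000, -3.004650) = -5.010254
  w ← -1.980000 + (0.45/2)·(-2.277000 + (-5.010254)) = -3.619632
w(1.45) ≈ -3.6196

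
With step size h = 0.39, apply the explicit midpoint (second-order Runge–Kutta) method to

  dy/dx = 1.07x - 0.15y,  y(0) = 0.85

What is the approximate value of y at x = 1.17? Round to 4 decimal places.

Midpoint: k1 = f(x_n, y_n); k2 = f(x_n + h/2, y_n + (h/2)·k1); y_{n+1} = y_n + h·k2.
x=0.000000, y=0.850000:
  k1 = f(0.000000, 0.850000) = -0.127500
  k2 = f(0.195000, 0.825137) = 0.084879
  y ← 0.850000 + 0.39·0.084879 = 0.883103
x=0.390000, y=0.883103:
  k1 = f(0.390000, 0.883103) = 0.284835
  k2 = f(0.585000, 0.938646) = 0.485153
  y ← 0.883103 + 0.39·0.485153 = 1.072313
x=0.780000, y=1.072313:
  k1 = f(0.780000, 1.072313) = 0.673753
  k2 = f(0.975000, 1.203695) = 0.862696
  y ← 1.072313 + 0.39·0.862696 = 1.408764
y(1.17) ≈ 1.4088

1.4088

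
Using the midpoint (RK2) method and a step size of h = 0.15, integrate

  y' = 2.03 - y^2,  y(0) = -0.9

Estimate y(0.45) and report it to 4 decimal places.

Midpoint: k1 = f(x_n, y_n); k2 = f(x_n + h/2, y_n + (h/2)·k1); y_{n+1} = y_n + h·k2.
x=0.000000, y=-0.900000:
  k1 = f(0.000000, -0.900000) = 1.220000
  k2 = f(0.075000, -0.808500) = 1.376328
  y ← -0.900000 + 0.15·1.376328 = -0.693551
x=0.150000, y=-0.693551:
  k1 = f(0.150000, -0.693551) = 1.548987
  k2 = f(0.225000, -0.577377) = 1.696636
  y ← -0.693551 + 0.15·1.696636 = -0.439055
x=0.300000, y=-0.439055:
  k1 = f(0.300000, -0.439055) = 1.837230
  k2 = f(0.375000, -0.301263) = 1.939241
  y ← -0.439055 + 0.15·1.939241 = -0.148169
y(0.45) ≈ -0.1482

-0.1482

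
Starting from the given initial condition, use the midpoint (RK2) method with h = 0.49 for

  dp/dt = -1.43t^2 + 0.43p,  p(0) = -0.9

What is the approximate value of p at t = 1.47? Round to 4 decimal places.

-3.3615

Midpoint: k1 = f(t_n, p_n); k2 = f(t_n + h/2, p_n + (h/2)·k1); p_{n+1} = p_n + h·k2.
t=0.000000, p=-0.900000:
  k1 = f(0.000000, -0.900000) = -0.387000
  k2 = f(0.245000, -0.994815) = -0.513606
  p ← -0.900000 + 0.49·(-0.513606) = -1.151667
t=0.490000, p=-1.151667:
  k1 = f(0.490000, -1.151667) = -0.838560
  k2 = f(0.735000, -1.357114) = -1.356081
  p ← -1.151667 + 0.49·(-1.356081) = -1.816147
t=0.980000, p=-1.816147:
  k1 = f(0.980000, -1.816147) = -2.154315
  k2 = f(1.225000, -2.343954) = -3.153794
  p ← -1.816147 + 0.49·(-3.153794) = -3.361506
p(1.47) ≈ -3.3615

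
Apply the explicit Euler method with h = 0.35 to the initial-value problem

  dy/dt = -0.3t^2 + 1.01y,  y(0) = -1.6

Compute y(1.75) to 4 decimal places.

Euler: y_{n+1} = y_n + h·f(t_n, y_n).
t=0.000000, y=-1.600000: f=-1.616000 → y ← -1.600000 + 0.35·(-1.616000) = -2.165600
t=0.350000, y=-2.165600: f=-2.224006 → y ← -2.165600 + 0.35·(-2.224006) = -2.944002
t=0.700000, y=-2.944002: f=-3.120442 → y ← -2.944002 + 0.35·(-3.120442) = -4.036157
t=1.050000, y=-4.036157: f=-4.407268 → y ← -4.036157 + 0.35·(-4.407268) = -5.578701
t=1.400000, y=-5.578701: f=-6.222488 → y ← -5.578701 + 0.35·(-6.222488) = -7.756572
y(1.75) ≈ -7.7566

-7.7566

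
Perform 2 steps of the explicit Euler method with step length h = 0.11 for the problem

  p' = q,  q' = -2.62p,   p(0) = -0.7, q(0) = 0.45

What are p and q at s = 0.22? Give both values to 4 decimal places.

-0.5788, 0.8392

Euler on (p,q): p_{n+1} = p_n + h·p', q_{n+1} = q_n + h·q'.
0.000000: (-0.700000, 0.450000); f=(0.450000, 1.834000) → (-0.650500, 0.651740)
0.110000: (-0.650500, 0.651740); f=(0.651740, 1.704310) → (-0.578809, 0.839214)
(p(0.22), q(0.22)) ≈ (-0.5788, 0.8392)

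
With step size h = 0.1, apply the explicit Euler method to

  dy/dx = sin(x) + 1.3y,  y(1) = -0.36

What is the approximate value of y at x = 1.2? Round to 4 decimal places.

-0.2755

Euler: y_{n+1} = y_n + h·f(x_n, y_n).
x=1.000000, y=-0.360000: f=0.373471 → y ← -0.360000 + 0.1·0.373471 = -0.322653
x=1.100000, y=-0.322653: f=0.471759 → y ← -0.322653 + 0.1·0.471759 = -0.275477
y(1.2) ≈ -0.2755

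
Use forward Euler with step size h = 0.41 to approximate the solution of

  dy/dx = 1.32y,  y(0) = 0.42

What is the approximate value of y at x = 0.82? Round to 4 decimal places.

0.9976

Euler: y_{n+1} = y_n + h·f(x_n, y_n).
x=0.000000, y=0.420000: f=0.554400 → y ← 0.420000 + 0.41·0.554400 = 0.647304
x=0.410000, y=0.647304: f=0.854441 → y ← 0.647304 + 0.41·0.854441 = 0.997625
y(0.82) ≈ 0.9976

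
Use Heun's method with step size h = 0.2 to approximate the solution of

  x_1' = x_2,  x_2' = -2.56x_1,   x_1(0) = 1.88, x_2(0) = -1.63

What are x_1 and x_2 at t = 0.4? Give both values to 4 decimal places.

0.8813, -3.1270

Heun on (x_1,x_2): k1 = f(t_n, state_n); k2 = f(t_n + h, state_n + h·k1); state_{n+1} = state_n + (h/2)·(k1 + k2).
0.000000: (1.880000, -1.630000)
  k1 = (-1.630000, -4.812800)
  predictor → (1.554000, -2.592560)
  k2 = (-2.592560, -3.978240)
  → (1.457744, -2.509104)
0.200000: (1.457744, -2.509104)
  k1 = (-2.509104, -3.731825)
  predictor → (0.955923, -3.255469)
  k2 = (-3.255469, -2.447163)
  → (0.881287, -3.127003)
(x_1(0.4), x_2(0.4)) ≈ (0.8813, -3.1270)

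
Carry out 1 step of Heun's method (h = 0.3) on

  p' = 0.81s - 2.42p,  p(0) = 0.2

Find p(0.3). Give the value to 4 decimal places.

0.1440

Heun: k1 = f(s_n, p_n); k2 = f(s_n + h, p_n + h·k1); p_{n+1} = p_n + (h/2)·(k1 + k2).
s=0.000000, p=0.200000:
  k1 = f(0.000000, 0.200000) = -0.484000
  k2 = f(0.300000, 0.054800) = 0.110384
  p ← 0.200000 + (0.3/2)·(-0.484000 + 0.110384) = 0.143958
p(0.3) ≈ 0.1440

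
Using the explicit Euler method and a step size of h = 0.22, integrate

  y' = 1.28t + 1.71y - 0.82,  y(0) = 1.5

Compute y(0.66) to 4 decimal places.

Euler: y_{n+1} = y_n + h·f(t_n, y_n).
t=0.000000, y=1.500000: f=1.745000 → y ← 1.500000 + 0.22·1.745000 = 1.883900
t=0.220000, y=1.883900: f=2.683069 → y ← 1.883900 + 0.22·2.683069 = 2.474175
t=0.440000, y=2.474175: f=3.974040 → y ← 2.474175 + 0.22·3.974040 = 3.348464
y(0.66) ≈ 3.3485

3.3485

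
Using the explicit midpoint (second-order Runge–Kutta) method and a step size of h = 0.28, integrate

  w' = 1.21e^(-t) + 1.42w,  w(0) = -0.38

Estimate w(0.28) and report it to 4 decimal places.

-0.1992

Midpoint: k1 = f(t_n, w_n); k2 = f(t_n + h/2, w_n + (h/2)·k1); w_{n+1} = w_n + h·k2.
t=0.000000, w=-0.380000:
  k1 = f(0.000000, -0.380000) = 0.670400
  k2 = f(0.140000, -0.286144) = 0.645599
  w ← -0.380000 + 0.28·0.645599 = -0.199232
w(0.28) ≈ -0.1992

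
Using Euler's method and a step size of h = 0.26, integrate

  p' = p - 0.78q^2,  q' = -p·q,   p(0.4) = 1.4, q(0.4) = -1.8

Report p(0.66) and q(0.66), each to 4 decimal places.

1.1069, -1.1448

Euler on (p,q): p_{n+1} = p_n + h·p', q_{n+1} = q_n + h·q'.
0.400000: (1.400000, -1.800000); f=(-1.127200, 2.520000) → (1.106928, -1.144800)
(p(0.66), q(0.66)) ≈ (1.1069, -1.1448)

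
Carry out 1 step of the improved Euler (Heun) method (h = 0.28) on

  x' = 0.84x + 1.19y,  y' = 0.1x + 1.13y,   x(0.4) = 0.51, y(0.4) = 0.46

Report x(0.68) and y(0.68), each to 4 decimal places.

0.8420, 0.6489

Heun on (x,y): k1 = f(s_n, state_n); k2 = f(s_n + h, state_n + h·k1); state_{n+1} = state_n + (h/2)·(k1 + k2).
0.400000: (0.510000, 0.460000)
  k1 = (0.975800, 0.570800)
  predictor → (0.783224, 0.619824)
  k2 = (1.395499, 0.778724)
  → (0.841982, 0.648933)
(x(0.68), y(0.68)) ≈ (0.8420, 0.6489)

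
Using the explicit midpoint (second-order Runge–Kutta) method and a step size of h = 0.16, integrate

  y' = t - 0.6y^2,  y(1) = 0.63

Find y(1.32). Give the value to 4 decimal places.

Midpoint: k1 = f(t_n, y_n); k2 = f(t_n + h/2, y_n + (h/2)·k1); y_{n+1} = y_n + h·k2.
t=1.000000, y=0.630000:
  k1 = f(1.000000, 0.630000) = 0.761860
  k2 = f(1.080000, 0.690949) = 0.793554
  y ← 0.630000 + 0.16·0.793554 = 0.756969
t=1.160000, y=0.756969:
  k1 = f(1.160000, 0.756969) = 0.816199
  k2 = f(1.240000, 0.822265) = 0.834329
  y ← 0.756969 + 0.16·0.834329 = 0.890461
y(1.32) ≈ 0.8905

0.8905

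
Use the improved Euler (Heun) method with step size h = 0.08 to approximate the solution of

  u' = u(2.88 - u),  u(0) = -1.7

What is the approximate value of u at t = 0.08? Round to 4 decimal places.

-2.4949

Heun: k1 = f(t_n, u_n); k2 = f(t_n + h, u_n + h·k1); u_{n+1} = u_n + (h/2)·(k1 + k2).
t=0.000000, u=-1.700000:
  k1 = f(0.000000, -1.700000) = -7.786000
  k2 = f(0.080000, -2.322880) = -12.085666
  u ← -1.700000 + (0.08/2)·(-7.786000 + (-12.085666)) = -2.494867
u(0.08) ≈ -2.4949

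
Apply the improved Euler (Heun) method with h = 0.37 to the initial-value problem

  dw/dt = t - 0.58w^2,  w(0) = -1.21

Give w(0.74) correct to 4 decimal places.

Heun: k1 = f(t_n, w_n); k2 = f(t_n + h, w_n + h·k1); w_{n+1} = w_n + (h/2)·(k1 + k2).
t=0.000000, w=-1.210000:
  k1 = f(0.000000, -1.210000) = -0.849178
  k2 = f(0.370000, -1.524196) = -0.977440
  w ← -1.210000 + (0.37/2)·(-0.849178 + (-0.977440)) = -1.547924
t=0.370000, w=-1.547924:
  k1 = f(0.370000, -1.547924) = -1.019721
  k2 = f(0.740000, -1.925221) = -1.409756
  w ← -1.547924 + (0.37/2)·(-1.019721 + (-1.409756)) = -1.997378
w(0.74) ≈ -1.9974

-1.9974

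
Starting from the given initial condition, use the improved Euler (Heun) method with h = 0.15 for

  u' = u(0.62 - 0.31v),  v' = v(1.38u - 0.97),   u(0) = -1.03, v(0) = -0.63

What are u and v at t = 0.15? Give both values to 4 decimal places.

Heun on (u,v): k1 = f(t_n, state_n); k2 = f(t_n + h, state_n + h·k1); state_{n+1} = state_n + (h/2)·(k1 + k2).
0.000000: (-1.030000, -0.630000)
  k1 = (-0.839759, 1.506582)
  predictor → (-1.155964, -0.404013)
  k2 = (-0.861475, 1.036386)
  → (-1.157593, -0.439277)
(u(0.15), v(0.15)) ≈ (-1.1576, -0.4393)

-1.1576, -0.4393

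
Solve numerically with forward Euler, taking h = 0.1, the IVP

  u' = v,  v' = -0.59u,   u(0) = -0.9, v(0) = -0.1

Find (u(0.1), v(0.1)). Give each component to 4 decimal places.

-0.9100, -0.0469

Euler on (u,v): u_{n+1} = u_n + h·u', v_{n+1} = v_n + h·v'.
0.000000: (-0.900000, -0.100000); f=(-0.100000, 0.531000) → (-0.910000, -0.046900)
(u(0.1), v(0.1)) ≈ (-0.9100, -0.0469)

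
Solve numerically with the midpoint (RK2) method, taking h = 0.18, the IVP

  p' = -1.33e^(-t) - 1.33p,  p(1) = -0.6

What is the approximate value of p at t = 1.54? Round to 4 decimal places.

Midpoint: k1 = f(t_n, p_n); k2 = f(t_n + h/2, p_n + (h/2)·k1); p_{n+1} = p_n + h·k2.
t=1.000000, p=-0.600000:
  k1 = f(1.000000, -0.600000) = 0.308720
  k2 = f(1.090000, -0.572215) = 0.313878
  p ← -0.600000 + 0.18·0.313878 = -0.543502
t=1.180000, p=-0.543502:
  k1 = f(1.180000, -0.543502) = 0.314177
  k2 = f(1.270000, -0.515226) = 0.311745
  p ← -0.543502 + 0.18·0.311745 = -0.487388
t=1.360000, p=-0.487388:
  k1 = f(1.360000, -0.487388) = 0.306867
  k2 = f(1.450000, -0.459770) = 0.299515
  p ← -0.487388 + 0.18·0.299515 = -0.433475
p(1.54) ≈ -0.4335

-0.4335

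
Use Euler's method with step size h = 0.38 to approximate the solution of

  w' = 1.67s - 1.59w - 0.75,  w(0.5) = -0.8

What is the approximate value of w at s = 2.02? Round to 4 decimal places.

Euler: w_{n+1} = w_n + h·f(s_n, w_n).
s=0.500000, w=-0.800000: f=1.357000 → w ← -0.800000 + 0.38·1.357000 = -0.284340
s=0.880000, w=-0.284340: f=1.171701 → w ← -0.284340 + 0.38·1.171701 = 0.160906
s=1.260000, w=0.160906: f=1.098359 → w ← 0.160906 + 0.38·1.098359 = 0.578283
s=1.640000, w=0.578283: f=1.069331 → w ← 0.578283 + 0.38·1.069331 = 0.984628
w(2.02) ≈ 0.9846

0.9846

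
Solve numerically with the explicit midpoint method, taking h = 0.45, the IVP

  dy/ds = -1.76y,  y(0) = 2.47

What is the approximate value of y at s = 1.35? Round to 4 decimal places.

0.3506

Midpoint: k1 = f(s_n, y_n); k2 = f(s_n + h/2, y_n + (h/2)·k1); y_{n+1} = y_n + h·k2.
s=0.000000, y=2.470000:
  k1 = f(0.000000, 2.470000) = -4.347200
  k2 = f(0.225000, 1.491880) = -2.625709
  y ← 2.470000 + 0.45·(-2.625709) = 1.288431
s=0.450000, y=1.288431:
  k1 = f(0.450000, 1.288431) = -2.267639
  k2 = f(0.675000, 0.778212) = -1.369654
  y ← 1.288431 + 0.45·(-1.369654) = 0.672087
s=0.900000, y=0.672087:
  k1 = f(0.900000, 0.672087) = -1.182873
  k2 = f(1.125000, 0.405940) = -0.714455
  y ← 0.672087 + 0.45·(-0.714455) = 0.350582
y(1.35) ≈ 0.3506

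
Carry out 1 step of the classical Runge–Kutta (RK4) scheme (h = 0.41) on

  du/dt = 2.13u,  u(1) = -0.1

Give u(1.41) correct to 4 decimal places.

RK4: k1 = f(t_n, u_n); k2 = f(t_n + h/2, u_n + (h/2)·k1); k3 = f(t_n + h/2, u_n + (h/2)·k2); k4 = f(t_n + h, u_n + h·k3); u_{n+1} = u_n + (h/6)·(k1 + 2k2 + 2k3 + k4).
t=1.000000, u=-0.100000:
  k1 = f(1.000000, -0.100000) = -0.213000
  k2 = f(1.205000, -0.143665) = -0.306006
  k3 = f(1.205000, -0.162731) = -0.346618
  k4 = f(1.410000, -0.242113) = -0.515701
  u ← -0.100000 + (0.41/6)·(k1 + 2k2 + 2k3 + k4) = -0.238987
u(1.41) ≈ -0.2390

-0.2390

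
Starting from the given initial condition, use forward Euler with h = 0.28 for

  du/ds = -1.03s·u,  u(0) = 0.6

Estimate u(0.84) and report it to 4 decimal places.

Euler: u_{n+1} = u_n + h·f(s_n, u_n).
s=0.000000, u=0.600000: f=0.000000 → u ← 0.600000 + 0.28·0.000000 = 0.600000
s=0.280000, u=0.600000: f=-0.173040 → u ← 0.600000 + 0.28·(-0.173040) = 0.551549
s=0.560000, u=0.551549: f=-0.318133 → u ← 0.551549 + 0.28·(-0.318133) = 0.462471
u(0.84) ≈ 0.4625

0.4625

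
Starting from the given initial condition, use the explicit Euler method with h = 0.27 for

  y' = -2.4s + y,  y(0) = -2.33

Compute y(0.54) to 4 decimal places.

-3.9330

Euler: y_{n+1} = y_n + h·f(s_n, y_n).
s=0.000000, y=-2.330000: f=-2.330000 → y ← -2.330000 + 0.27·(-2.330000) = -2.959100
s=0.270000, y=-2.959100: f=-3.607100 → y ← -2.959100 + 0.27·(-3.607100) = -3.933017
y(0.54) ≈ -3.9330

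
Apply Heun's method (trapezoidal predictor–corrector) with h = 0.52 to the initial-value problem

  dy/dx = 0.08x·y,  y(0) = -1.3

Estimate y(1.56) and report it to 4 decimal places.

Heun: k1 = f(x_n, y_n); k2 = f(x_n + h, y_n + h·k1); y_{n+1} = y_n + (h/2)·(k1 + k2).
x=0.000000, y=-1.300000:
  k1 = f(0.000000, -1.300000) = 0.000000
  k2 = f(0.520000, -1.300000) = -0.054080
  y ← -1.300000 + (0.52/2)·(0.000000 + (-0.054080)) = -1.314061
x=0.520000, y=-1.314061:
  k1 = f(0.520000, -1.314061) = -0.054665
  k2 = f(1.040000, -1.342487) = -0.111695
  y ← -1.314061 + (0.52/2)·(-0.054665 + (-0.111695)) = -1.357314
x=1.040000, y=-1.357314:
  k1 = f(1.040000, -1.357314) = -0.112929
  k2 = f(1.560000, -1.416037) = -0.176721
  y ← -1.357314 + (0.52/2)·(-0.112929 + (-0.176721)) = -1.432623
y(1.56) ≈ -1.4326

-1.4326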